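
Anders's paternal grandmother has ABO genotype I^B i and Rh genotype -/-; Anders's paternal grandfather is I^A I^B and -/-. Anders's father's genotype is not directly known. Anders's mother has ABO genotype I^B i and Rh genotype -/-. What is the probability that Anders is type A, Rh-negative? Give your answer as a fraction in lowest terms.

1/8

Anders's father's ABO genotype from I^B i × I^A I^B: 1/4 I^A I^B, 1/4 I^A i, 1/4 I^B I^B, 1/4 I^B i.
Crossing each possibility with the mother I^B i and summing P(type A): 1/4·1/4 + 1/4·1/4 + 1/4·0 + 1/4·0 = 1/8.
Similarly for Rh via the father's Rh distribution: P(Rh-) = 1.
Independent loci: 1/8 × 1 = 1/8.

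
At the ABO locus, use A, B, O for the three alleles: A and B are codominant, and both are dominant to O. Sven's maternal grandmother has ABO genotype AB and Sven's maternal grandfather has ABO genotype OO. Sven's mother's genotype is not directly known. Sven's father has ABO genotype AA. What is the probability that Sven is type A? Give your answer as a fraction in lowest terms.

Sven's mother's ABO genotype from AB × OO: 1/2 AO, 1/2 BO.
Crossing each possibility with the father AA and summing P(type A): 1/2·1 + 1/2·1/2 = 3/4.

3/4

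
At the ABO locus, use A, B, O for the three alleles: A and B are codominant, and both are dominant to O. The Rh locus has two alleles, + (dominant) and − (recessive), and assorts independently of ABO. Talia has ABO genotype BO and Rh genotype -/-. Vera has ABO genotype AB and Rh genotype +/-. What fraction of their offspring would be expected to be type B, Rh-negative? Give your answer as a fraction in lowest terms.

1/4

ABO cross BO × AB → offspring phenotypes: 1/4 A, 1/2 B, 1/4 AB.
Rh cross -/- × +/- → 1/2 Rh+, 1/2 Rh-.
Independent loci: P(type B, Rh-negative) = 1/2 × 1/2 = 1/4.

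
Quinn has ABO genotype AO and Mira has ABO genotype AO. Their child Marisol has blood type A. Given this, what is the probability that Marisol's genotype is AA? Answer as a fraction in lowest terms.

Cross AO × AO → 1/4 AA, 1/2 AO, 1/4 OO.
Type-A genotypes among offspring: AA (1/4), AO (1/2); total 3/4.
P(AA | type A) = (1/4) / (3/4) = 1/3.

1/3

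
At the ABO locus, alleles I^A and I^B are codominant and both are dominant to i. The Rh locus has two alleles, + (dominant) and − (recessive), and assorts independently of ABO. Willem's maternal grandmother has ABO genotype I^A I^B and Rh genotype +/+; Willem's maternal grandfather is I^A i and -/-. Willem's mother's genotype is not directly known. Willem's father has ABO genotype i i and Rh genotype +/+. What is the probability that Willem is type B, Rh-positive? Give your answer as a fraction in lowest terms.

Willem's mother's ABO genotype from I^A I^B × I^A i: 1/4 I^A I^A, 1/4 I^A I^B, 1/4 I^A i, 1/4 I^B i.
Crossing each possibility with the father i i and summing P(type B): 1/4·0 + 1/4·1/2 + 1/4·0 + 1/4·1/2 = 1/4.
Similarly for Rh via the mother's Rh distribution: P(Rh+) = 1.
Independent loci: 1/4 × 1 = 1/4.

1/4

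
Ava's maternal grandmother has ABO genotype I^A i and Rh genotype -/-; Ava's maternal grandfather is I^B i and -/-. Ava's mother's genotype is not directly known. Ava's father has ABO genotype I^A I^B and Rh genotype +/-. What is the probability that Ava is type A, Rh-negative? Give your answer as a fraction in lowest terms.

Ava's mother's ABO genotype from I^A i × I^B i: 1/4 I^A I^B, 1/4 I^A i, 1/4 I^B i, 1/4 i i.
Crossing each possibility with the father I^A I^B and summing P(type A): 1/4·1/4 + 1/4·1/2 + 1/4·1/4 + 1/4·1/2 = 3/8.
Similarly for Rh via the mother's Rh distribution: P(Rh-) = 1/2.
Independent loci: 3/8 × 1/2 = 3/16.

3/16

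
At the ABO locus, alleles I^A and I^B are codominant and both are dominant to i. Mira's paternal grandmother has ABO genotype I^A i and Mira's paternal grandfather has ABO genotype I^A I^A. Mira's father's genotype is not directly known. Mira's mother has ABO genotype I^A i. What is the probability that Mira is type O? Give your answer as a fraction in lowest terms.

1/8

Mira's father's ABO genotype from I^A i × I^A I^A: 1/2 I^A I^A, 1/2 I^A i.
Crossing each possibility with the mother I^A i and summing P(type O): 1/2·0 + 1/2·1/4 = 1/8.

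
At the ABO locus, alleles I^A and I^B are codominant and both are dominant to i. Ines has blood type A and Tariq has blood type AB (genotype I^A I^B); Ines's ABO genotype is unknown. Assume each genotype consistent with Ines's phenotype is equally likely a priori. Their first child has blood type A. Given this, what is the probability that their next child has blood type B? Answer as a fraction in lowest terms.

1/8

Possible genotypes: Ines ∈ {I^A I^A, I^A i}; Tariq ∈ {I^A I^B}.
Weight each parental genotype pair by prior × P(type-A child):
  I^A I^A × I^A I^B: posterior weight 1/2; P(next child type B) = 0.
  I^A i × I^A I^B: posterior weight 1/2; P(next child type B) = 1/4.
Weighted sum = 1/8.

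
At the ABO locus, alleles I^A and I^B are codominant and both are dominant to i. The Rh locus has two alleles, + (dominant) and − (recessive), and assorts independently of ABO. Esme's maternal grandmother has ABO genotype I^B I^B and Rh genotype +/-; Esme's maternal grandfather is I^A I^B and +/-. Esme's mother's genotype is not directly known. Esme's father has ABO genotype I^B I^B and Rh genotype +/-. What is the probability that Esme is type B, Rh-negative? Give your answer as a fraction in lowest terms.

Esme's mother's ABO genotype from I^B I^B × I^A I^B: 1/2 I^A I^B, 1/2 I^B I^B.
Crossing each possibility with the father I^B I^B and summing P(type B): 1/2·1/2 + 1/2·1 = 3/4.
Similarly for Rh via the mother's Rh distribution: P(Rh-) = 1/4.
Independent loci: 3/4 × 1/4 = 3/16.

3/16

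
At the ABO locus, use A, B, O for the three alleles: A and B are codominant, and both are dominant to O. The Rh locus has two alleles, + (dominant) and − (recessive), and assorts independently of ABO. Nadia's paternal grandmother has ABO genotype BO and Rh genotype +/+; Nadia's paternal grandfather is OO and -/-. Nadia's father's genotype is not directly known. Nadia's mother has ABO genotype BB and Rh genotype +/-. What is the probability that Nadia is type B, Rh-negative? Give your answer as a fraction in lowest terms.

Nadia's father's ABO genotype from BO × OO: 1/2 BO, 1/2 OO.
Crossing each possibility with the mother BB and summing P(type B): 1/2·1 + 1/2·1 = 1.
Similarly for Rh via the father's Rh distribution: P(Rh-) = 1/4.
Independent loci: 1 × 1/4 = 1/4.

1/4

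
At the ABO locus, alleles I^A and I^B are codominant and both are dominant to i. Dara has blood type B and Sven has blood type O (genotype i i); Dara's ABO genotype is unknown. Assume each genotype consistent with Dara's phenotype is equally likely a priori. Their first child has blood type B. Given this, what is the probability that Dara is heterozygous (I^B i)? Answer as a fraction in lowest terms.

1/3

Possible genotypes: Dara ∈ {I^B I^B, I^B i}; Sven ∈ {i i}.
Weight each parental genotype pair by prior × P(type-B child):
  I^B I^B × i i: posterior weight 2/3.
  I^B i × i i: posterior weight 1/3.
Sum the posterior weight over pairs where Dara is I^B i: 1/3.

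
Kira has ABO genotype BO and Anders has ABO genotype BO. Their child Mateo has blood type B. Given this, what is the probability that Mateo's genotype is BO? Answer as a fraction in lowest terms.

2/3

Cross BO × BO → 1/4 BB, 1/2 BO, 1/4 OO.
Type-B genotypes among offspring: BB (1/4), BO (1/2); total 3/4.
P(BO | type B) = (1/2) / (3/4) = 2/3.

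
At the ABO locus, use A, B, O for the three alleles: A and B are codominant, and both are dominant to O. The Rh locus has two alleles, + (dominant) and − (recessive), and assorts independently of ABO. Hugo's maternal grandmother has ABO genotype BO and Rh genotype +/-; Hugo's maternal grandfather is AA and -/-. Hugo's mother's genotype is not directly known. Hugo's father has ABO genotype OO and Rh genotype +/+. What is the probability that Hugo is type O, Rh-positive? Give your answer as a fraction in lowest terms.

Hugo's mother's ABO genotype from BO × AA: 1/2 AB, 1/2 AO.
Crossing each possibility with the father OO and summing P(type O): 1/2·0 + 1/2·1/2 = 1/4.
Similarly for Rh via the mother's Rh distribution: P(Rh+) = 1.
Independent loci: 1/4 × 1 = 1/4.

1/4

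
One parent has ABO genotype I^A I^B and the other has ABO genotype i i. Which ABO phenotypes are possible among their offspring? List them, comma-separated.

A, B

Gametes from I^A I^B × i i give offspring ABO genotypes I^A i, I^B i, i.e. phenotypes A, B.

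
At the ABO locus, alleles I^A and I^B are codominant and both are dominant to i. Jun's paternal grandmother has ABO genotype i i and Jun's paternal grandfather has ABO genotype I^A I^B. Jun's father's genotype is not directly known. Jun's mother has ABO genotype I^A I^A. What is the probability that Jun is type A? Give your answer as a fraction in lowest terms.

Jun's father's ABO genotype from i i × I^A I^B: 1/2 I^A i, 1/2 I^B i.
Crossing each possibility with the mother I^A I^A and summing P(type A): 1/2·1 + 1/2·1/2 = 3/4.

3/4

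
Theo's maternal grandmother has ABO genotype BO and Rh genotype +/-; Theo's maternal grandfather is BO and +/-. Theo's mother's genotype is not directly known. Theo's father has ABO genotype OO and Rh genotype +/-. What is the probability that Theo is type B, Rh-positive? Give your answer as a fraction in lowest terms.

3/8

Theo's mother's ABO genotype from BO × BO: 1/4 BB, 1/2 BO, 1/4 OO.
Crossing each possibility with the father OO and summing P(type B): 1/4·1 + 1/2·1/2 + 1/4·0 = 1/2.
Similarly for Rh via the mother's Rh distribution: P(Rh+) = 3/4.
Independent loci: 1/2 × 3/4 = 3/8.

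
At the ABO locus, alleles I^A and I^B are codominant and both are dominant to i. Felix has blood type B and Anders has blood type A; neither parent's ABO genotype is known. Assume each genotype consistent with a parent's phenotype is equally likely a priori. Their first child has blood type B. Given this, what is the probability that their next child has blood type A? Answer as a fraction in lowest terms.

Possible genotypes: Felix ∈ {I^B I^B, I^B i}; Anders ∈ {I^A I^A, I^A i}.
Weight each parental genotype pair by prior × P(type-B child):
  I^B I^B × I^A i: posterior weight 2/3; P(next child type A) = 0.
  I^B i × I^A i: posterior weight 1/3; P(next child type A) = 1/4.
Weighted sum = 1/12.

1/12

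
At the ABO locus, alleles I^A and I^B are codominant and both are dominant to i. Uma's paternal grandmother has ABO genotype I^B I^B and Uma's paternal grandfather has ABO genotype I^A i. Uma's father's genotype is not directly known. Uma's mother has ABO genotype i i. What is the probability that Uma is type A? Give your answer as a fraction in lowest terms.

1/4

Uma's father's ABO genotype from I^B I^B × I^A i: 1/2 I^A I^B, 1/2 I^B i.
Crossing each possibility with the mother i i and summing P(type A): 1/2·1/2 + 1/2·0 = 1/4.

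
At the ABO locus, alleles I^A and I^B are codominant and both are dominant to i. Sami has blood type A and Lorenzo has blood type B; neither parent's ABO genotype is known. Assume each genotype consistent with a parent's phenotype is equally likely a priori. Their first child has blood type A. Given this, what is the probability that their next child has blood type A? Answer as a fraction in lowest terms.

Possible genotypes: Sami ∈ {I^A I^A, I^A i}; Lorenzo ∈ {I^B I^B, I^B i}.
Weight each parental genotype pair by prior × P(type-A child):
  I^A I^A × I^B i: posterior weight 2/3; P(next child type A) = 1/2.
  I^A i × I^B i: posterior weight 1/3; P(next child type A) = 1/4.
Weighted sum = 5/12.

5/12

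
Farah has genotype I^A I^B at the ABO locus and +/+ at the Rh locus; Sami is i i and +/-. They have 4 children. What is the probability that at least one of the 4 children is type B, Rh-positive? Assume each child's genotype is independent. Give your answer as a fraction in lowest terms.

ABO cross I^A I^B × i i → 1/2 A, 1/2 B.
Rh cross +/+ × +/- → 1 Rh+; so P(type B, Rh-positive) = 1/2 × 1 = 1/2 per child.
P(none) = (1/2)^4 = 1/16; P(at least one) = 1 − 1/16 = 15/16.

15/16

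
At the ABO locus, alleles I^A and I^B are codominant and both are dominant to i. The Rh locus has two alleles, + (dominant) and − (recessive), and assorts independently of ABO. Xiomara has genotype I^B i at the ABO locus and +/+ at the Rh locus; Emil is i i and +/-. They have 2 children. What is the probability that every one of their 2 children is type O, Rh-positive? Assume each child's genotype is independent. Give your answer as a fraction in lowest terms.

1/4

ABO cross I^B i × i i → 1/2 O, 1/2 B.
Rh cross +/+ × +/- → 1 Rh+; so P(type O, Rh-positive) = 1/2 × 1 = 1/2 per child.
All 2 independent: (1/2)^2 = 1/4.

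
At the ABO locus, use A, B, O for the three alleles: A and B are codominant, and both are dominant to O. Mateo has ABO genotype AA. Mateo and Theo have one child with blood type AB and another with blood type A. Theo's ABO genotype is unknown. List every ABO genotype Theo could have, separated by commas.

For each candidate genotype of Theo, check whether crossing it with AA can produce every observed child phenotype.
  AA → possible child types {A} ✗
  AB → possible child types {A, AB} ✓
  AO → possible child types {A} ✗
  BB → possible child types {AB} ✗
  BO → possible child types {A, AB} ✓
  OO → possible child types {A} ✗

AB, BO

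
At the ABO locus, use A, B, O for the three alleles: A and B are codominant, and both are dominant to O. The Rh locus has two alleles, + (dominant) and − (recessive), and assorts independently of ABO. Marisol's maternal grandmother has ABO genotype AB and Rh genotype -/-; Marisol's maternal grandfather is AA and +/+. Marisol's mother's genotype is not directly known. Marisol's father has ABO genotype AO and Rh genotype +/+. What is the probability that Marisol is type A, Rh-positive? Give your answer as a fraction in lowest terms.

3/4

Marisol's mother's ABO genotype from AB × AA: 1/2 AA, 1/2 AB.
Crossing each possibility with the father AO and summing P(type A): 1/2·1 + 1/2·1/2 = 3/4.
Similarly for Rh via the mother's Rh distribution: P(Rh+) = 1.
Independent loci: 3/4 × 1 = 3/4.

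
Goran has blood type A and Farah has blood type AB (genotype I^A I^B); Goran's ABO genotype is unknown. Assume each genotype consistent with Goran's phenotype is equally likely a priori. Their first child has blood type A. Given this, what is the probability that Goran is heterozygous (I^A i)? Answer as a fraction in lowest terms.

Possible genotypes: Goran ∈ {I^A I^A, I^A i}; Farah ∈ {I^A I^B}.
Weight each parental genotype pair by prior × P(type-A child):
  I^A I^A × I^A I^B: posterior weight 1/2.
  I^A i × I^A I^B: posterior weight 1/2.
Sum the posterior weight over pairs where Goran is I^A i: 1/2.

1/2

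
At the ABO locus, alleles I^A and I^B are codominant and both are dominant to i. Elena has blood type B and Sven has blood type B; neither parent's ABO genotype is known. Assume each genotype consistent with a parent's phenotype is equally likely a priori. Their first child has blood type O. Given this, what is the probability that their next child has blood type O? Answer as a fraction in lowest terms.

1/4

Possible genotypes: Elena ∈ {I^B I^B, I^B i}; Sven ∈ {I^B I^B, I^B i}.
Weight each parental genotype pair by prior × P(type-O child):
  I^B i × I^B i: posterior weight 1; P(next child type O) = 1/4.
Weighted sum = 1/4.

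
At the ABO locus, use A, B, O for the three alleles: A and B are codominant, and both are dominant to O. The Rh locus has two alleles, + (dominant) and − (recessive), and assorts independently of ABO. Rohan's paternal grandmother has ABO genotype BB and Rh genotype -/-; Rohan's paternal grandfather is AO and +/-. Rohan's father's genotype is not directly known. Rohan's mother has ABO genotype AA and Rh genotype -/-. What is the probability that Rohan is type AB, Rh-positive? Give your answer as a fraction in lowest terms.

1/8

Rohan's father's ABO genotype from BB × AO: 1/2 AB, 1/2 BO.
Crossing each possibility with the mother AA and summing P(type AB): 1/2·1/2 + 1/2·1/2 = 1/2.
Similarly for Rh via the father's Rh distribution: P(Rh+) = 1/4.
Independent loci: 1/2 × 1/4 = 1/8.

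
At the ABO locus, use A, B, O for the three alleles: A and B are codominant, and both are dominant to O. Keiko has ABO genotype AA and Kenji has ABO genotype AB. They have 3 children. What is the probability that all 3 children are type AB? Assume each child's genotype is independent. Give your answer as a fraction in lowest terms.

ABO cross AA × AB → 1/2 A, 1/2 AB.
So P(type AB) = 1/2 per child.
All 3 independent: (1/2)^3 = 1/8.

1/8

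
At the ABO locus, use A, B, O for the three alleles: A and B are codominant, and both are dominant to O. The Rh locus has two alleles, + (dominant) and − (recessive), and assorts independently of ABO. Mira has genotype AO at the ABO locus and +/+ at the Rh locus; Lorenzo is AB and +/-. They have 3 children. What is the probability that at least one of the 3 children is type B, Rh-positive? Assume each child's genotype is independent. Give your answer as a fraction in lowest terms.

ABO cross AO × AB → 1/2 A, 1/4 B, 1/4 AB.
Rh cross +/+ × +/- → 1 Rh+; so P(type B, Rh-positive) = 1/4 × 1 = 1/4 per child.
P(none) = (3/4)^3 = 27/64; P(at least one) = 1 − 27/64 = 37/64.

37/64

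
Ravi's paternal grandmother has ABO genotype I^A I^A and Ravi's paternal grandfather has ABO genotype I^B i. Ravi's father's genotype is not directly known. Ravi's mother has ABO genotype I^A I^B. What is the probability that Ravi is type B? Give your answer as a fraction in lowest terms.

Ravi's father's ABO genotype from I^A I^A × I^B i: 1/2 I^A I^B, 1/2 I^A i.
Crossing each possibility with the mother I^A I^B and summing P(type B): 1/2·1/4 + 1/2·1/4 = 1/4.

1/4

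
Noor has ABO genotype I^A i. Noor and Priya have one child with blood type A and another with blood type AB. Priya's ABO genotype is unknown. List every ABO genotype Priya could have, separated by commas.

For each candidate genotype of Priya, check whether crossing it with I^A i can produce every observed child phenotype.
  I^A I^A → possible child types {A} ✗
  I^A I^B → possible child types {A, B, AB} ✓
  I^A i → possible child types {O, A} ✗
  I^B I^B → possible child types {B, AB} ✗
  I^B i → possible child types {O, A, B, AB} ✓
  i i → possible child types {O, A} ✗

I^A I^B, I^B i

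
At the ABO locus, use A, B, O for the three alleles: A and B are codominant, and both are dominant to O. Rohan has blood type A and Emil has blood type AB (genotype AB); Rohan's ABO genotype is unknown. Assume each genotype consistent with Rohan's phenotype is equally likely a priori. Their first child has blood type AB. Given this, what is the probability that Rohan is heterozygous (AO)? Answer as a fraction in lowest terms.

1/3

Possible genotypes: Rohan ∈ {AA, AO}; Emil ∈ {AB}.
Weight each parental genotype pair by prior × P(type-AB child):
  AA × AB: posterior weight 2/3.
  AO × AB: posterior weight 1/3.
Sum the posterior weight over pairs where Rohan is AO: 1/3.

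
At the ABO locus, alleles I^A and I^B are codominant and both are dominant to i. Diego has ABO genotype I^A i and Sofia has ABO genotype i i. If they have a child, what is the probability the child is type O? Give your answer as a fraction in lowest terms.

ABO cross I^A i × i i → offspring phenotypes: 1/2 O, 1/2 A.
So P(type O) = 1/2.

1/2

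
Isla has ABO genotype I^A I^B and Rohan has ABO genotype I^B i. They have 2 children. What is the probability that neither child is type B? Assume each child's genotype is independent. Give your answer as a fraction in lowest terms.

ABO cross I^A I^B × I^B i → 1/4 A, 1/2 B, 1/4 AB.
So P(type B) = 1/2 per child.
P(not type B) = 1/2 for one child; (1/2)^2 = 1/4.

1/4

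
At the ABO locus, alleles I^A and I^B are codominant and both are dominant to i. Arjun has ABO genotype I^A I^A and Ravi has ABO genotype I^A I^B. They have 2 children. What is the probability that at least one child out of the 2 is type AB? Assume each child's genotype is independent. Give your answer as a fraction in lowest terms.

ABO cross I^A I^A × I^A I^B → 1/2 A, 1/2 AB.
So P(type AB) = 1/2 per child.
P(none) = (1/2)^2 = 1/4; P(at least one) = 1 − 1/4 = 3/4.

3/4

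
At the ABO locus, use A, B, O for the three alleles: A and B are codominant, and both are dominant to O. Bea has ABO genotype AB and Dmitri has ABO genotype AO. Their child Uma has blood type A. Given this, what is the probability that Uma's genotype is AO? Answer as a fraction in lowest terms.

1/2

Cross AB × AO → 1/4 AA, 1/4 AB, 1/4 AO, 1/4 BO.
Type-A genotypes among offspring: AA (1/4), AO (1/4); total 1/2.
P(AO | type A) = (1/4) / (1/2) = 1/2.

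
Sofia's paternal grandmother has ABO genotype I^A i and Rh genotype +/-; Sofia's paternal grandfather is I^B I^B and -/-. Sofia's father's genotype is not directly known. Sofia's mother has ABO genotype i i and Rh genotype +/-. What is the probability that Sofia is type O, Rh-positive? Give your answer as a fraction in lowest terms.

5/32

Sofia's father's ABO genotype from I^A i × I^B I^B: 1/2 I^A I^B, 1/2 I^B i.
Crossing each possibility with the mother i i and summing P(type O): 1/2·0 + 1/2·1/2 = 1/4.
Similarly for Rh via the father's Rh distribution: P(Rh+) = 5/8.
Independent loci: 1/4 × 5/8 = 5/32.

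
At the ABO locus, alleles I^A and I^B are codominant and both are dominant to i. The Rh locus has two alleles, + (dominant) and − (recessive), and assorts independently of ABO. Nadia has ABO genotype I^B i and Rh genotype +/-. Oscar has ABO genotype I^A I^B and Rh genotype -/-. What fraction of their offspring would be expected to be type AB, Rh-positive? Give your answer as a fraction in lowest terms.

1/8

ABO cross I^B i × I^A I^B → offspring phenotypes: 1/4 A, 1/2 B, 1/4 AB.
Rh cross +/- × -/- → 1/2 Rh+, 1/2 Rh-.
Independent loci: P(type AB, Rh-positive) = 1/4 × 1/2 = 1/8.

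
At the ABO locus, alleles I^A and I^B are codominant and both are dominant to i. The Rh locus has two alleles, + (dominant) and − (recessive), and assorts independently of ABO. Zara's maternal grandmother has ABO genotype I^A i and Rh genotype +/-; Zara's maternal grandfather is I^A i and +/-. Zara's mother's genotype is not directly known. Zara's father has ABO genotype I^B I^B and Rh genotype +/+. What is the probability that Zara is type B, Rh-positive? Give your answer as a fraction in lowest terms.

1/2

Zara's mother's ABO genotype from I^A i × I^A i: 1/4 I^A I^A, 1/2 I^A i, 1/4 i i.
Crossing each possibility with the father I^B I^B and summing P(type B): 1/4·0 + 1/2·1/2 + 1/4·1 = 1/2.
Similarly for Rh via the mother's Rh distribution: P(Rh+) = 1.
Independent loci: 1/2 × 1 = 1/2.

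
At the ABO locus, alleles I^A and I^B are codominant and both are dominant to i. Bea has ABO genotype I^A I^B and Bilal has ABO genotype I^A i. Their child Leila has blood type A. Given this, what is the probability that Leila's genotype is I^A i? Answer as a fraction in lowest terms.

Cross I^A I^B × I^A i → 1/4 I^A I^A, 1/4 I^A I^B, 1/4 I^A i, 1/4 I^B i.
Type-A genotypes among offspring: I^A I^A (1/4), I^A i (1/4); total 1/2.
P(I^A i | type A) = (1/4) / (1/2) = 1/2.

1/2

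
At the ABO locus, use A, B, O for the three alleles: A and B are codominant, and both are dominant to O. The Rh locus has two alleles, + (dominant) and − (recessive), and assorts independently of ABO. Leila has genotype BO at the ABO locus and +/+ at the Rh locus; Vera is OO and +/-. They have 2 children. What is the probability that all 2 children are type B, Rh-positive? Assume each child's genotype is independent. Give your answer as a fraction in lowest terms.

ABO cross BO × OO → 1/2 O, 1/2 B.
Rh cross +/+ × +/- → 1 Rh+; so P(type B, Rh-positive) = 1/2 × 1 = 1/2 per child.
All 2 independent: (1/2)^2 = 1/4.

1/4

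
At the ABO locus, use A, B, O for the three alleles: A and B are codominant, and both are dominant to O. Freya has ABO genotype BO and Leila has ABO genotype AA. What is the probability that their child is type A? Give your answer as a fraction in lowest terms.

1/2

ABO cross BO × AA → offspring phenotypes: 1/2 A, 1/2 AB.
So P(type A) = 1/2.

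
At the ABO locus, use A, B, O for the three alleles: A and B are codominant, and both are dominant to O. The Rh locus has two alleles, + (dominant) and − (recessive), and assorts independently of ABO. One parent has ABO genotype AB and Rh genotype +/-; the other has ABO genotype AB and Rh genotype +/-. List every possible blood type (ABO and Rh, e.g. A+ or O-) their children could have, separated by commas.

A+, A-, B+, B-, AB+, AB-

Gametes from AB × AB give offspring ABO genotypes AA, AB, BB, i.e. phenotypes A, B, AB.
Rh cross +/- × +/- → phenotypes Rh+, Rh-.
Combining independently: A+, A-, B+, B-, AB+, AB-.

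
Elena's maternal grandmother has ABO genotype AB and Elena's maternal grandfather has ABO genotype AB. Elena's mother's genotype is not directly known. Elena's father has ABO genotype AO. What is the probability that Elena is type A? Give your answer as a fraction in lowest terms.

1/2

Elena's mother's ABO genotype from AB × AB: 1/4 AA, 1/2 AB, 1/4 BB.
Crossing each possibility with the father AO and summing P(type A): 1/4·1 + 1/2·1/2 + 1/4·0 = 1/2.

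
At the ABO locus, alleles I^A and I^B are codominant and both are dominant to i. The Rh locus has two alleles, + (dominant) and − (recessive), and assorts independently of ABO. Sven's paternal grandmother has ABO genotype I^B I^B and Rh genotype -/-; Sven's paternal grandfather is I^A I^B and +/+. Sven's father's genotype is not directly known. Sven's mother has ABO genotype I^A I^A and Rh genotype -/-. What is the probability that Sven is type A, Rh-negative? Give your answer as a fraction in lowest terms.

1/8

Sven's father's ABO genotype from I^B I^B × I^A I^B: 1/2 I^A I^B, 1/2 I^B I^B.
Crossing each possibility with the mother I^A I^A and summing P(type A): 1/2·1/2 + 1/2·0 = 1/4.
Similarly for Rh via the father's Rh distribution: P(Rh-) = 1/2.
Independent loci: 1/4 × 1/2 = 1/8.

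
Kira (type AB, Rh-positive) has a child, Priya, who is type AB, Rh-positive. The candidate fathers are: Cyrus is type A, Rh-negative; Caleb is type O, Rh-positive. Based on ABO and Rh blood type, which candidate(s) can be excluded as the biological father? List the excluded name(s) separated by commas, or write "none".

Caleb

A candidate is excluded only if no genotype consistent with his phenotype could produce a type AB, Rh-positive child with a type AB, Rh-positive mother.
Caleb (type O, Rh+): no genotype consistent with that phenotype can produce a type-AB Rh+ child with a type-AB mother.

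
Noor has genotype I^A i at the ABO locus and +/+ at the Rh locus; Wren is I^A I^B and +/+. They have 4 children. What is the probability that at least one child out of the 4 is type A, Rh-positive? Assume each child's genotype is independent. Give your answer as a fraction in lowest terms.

ABO cross I^A i × I^A I^B → 1/2 A, 1/4 B, 1/4 AB.
Rh cross +/+ × +/+ → 1 Rh+; so P(type A, Rh-positive) = 1/2 × 1 = 1/2 per child.
P(none) = (1/2)^4 = 1/16; P(at least one) = 1 − 1/16 = 15/16.

15/16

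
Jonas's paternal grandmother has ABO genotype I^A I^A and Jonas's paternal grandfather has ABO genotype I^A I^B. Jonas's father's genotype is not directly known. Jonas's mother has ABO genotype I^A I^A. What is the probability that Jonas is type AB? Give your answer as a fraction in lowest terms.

1/4

Jonas's father's ABO genotype from I^A I^A × I^A I^B: 1/2 I^A I^A, 1/2 I^A I^B.
Crossing each possibility with the mother I^A I^A and summing P(type AB): 1/2·0 + 1/2·1/2 = 1/4.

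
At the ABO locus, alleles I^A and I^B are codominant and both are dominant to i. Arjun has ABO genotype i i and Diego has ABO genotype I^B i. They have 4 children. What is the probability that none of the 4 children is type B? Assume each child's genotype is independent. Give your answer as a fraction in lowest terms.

1/16

ABO cross i i × I^B i → 1/2 O, 1/2 B.
So P(type B) = 1/2 per child.
P(not type B) = 1/2 for one child; (1/2)^4 = 1/16.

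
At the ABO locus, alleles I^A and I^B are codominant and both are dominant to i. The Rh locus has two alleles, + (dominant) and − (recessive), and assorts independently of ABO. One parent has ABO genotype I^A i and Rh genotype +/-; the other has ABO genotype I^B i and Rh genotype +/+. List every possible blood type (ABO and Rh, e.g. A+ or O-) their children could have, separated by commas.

Gametes from I^A i × I^B i give offspring ABO genotypes I^A I^B, I^A i, I^B i, i i, i.e. phenotypes O, A, B, AB.
Rh cross +/- × +/+ → phenotypes Rh+.
Combining independently: O+, A+, B+, AB+.

O+, A+, B+, AB+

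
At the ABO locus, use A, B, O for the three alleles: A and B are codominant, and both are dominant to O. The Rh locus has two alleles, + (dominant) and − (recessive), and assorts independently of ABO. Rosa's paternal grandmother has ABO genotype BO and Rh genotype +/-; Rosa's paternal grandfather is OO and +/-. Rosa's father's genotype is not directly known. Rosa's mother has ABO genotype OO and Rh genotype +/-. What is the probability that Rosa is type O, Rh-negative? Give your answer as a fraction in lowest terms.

Rosa's father's ABO genotype from BO × OO: 1/2 BO, 1/2 OO.
Crossing each possibility with the mother OO and summing P(type O): 1/2·1/2 + 1/2·1 = 3/4.
Similarly for Rh via the father's Rh distribution: P(Rh-) = 1/4.
Independent loci: 3/4 × 1/4 = 3/16.

3/16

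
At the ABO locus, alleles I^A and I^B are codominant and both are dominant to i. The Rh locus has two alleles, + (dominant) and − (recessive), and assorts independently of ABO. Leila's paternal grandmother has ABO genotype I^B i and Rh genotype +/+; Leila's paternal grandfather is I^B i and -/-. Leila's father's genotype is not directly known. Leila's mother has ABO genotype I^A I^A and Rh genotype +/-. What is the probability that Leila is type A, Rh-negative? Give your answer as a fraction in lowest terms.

Leila's father's ABO genotype from I^B i × I^B i: 1/4 I^B I^B, 1/2 I^B i, 1/4 i i.
Crossing each possibility with the mother I^A I^A and summing P(type A): 1/4·0 + 1/2·1/2 + 1/4·1 = 1/2.
Similarly for Rh via the father's Rh distribution: P(Rh-) = 1/4.
Independent loci: 1/2 × 1/4 = 1/8.

1/8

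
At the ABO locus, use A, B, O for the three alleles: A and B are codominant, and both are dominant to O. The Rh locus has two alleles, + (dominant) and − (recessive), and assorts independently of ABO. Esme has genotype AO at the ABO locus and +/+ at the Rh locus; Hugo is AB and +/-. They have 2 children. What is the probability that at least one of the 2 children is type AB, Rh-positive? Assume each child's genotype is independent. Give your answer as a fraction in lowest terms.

7/16

ABO cross AO × AB → 1/2 A, 1/4 B, 1/4 AB.
Rh cross +/+ × +/- → 1 Rh+; so P(type AB, Rh-positive) = 1/4 × 1 = 1/4 per child.
P(none) = (3/4)^2 = 9/16; P(at least one) = 1 − 9/16 = 7/16.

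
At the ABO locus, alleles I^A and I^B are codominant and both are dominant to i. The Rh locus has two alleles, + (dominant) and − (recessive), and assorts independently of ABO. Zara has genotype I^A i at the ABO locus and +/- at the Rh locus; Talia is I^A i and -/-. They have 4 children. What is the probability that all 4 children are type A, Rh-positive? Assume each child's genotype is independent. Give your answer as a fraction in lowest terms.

81/4096

ABO cross I^A i × I^A i → 1/4 O, 3/4 A.
Rh cross +/- × -/- → 1/2 Rh+, 1/2 Rh-; so P(type A, Rh-positive) = 3/4 × 1/2 = 3/8 per child.
All 4 independent: (3/8)^4 = 81/4096.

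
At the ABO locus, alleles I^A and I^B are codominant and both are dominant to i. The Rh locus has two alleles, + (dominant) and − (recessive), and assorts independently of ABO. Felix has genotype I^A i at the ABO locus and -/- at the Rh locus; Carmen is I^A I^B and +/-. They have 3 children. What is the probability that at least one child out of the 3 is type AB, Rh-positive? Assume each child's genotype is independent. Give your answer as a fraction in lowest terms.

ABO cross I^A i × I^A I^B → 1/2 A, 1/4 B, 1/4 AB.
Rh cross -/- × +/- → 1/2 Rh+, 1/2 Rh-; so P(type AB, Rh-positive) = 1/4 × 1/2 = 1/8 per child.
P(none) = (7/8)^3 = 343/512; P(at least one) = 1 − 343/512 = 169/512.

169/512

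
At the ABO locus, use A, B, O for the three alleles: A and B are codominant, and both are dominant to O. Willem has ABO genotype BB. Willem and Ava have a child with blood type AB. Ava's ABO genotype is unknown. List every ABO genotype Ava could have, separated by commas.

For each candidate genotype of Ava, check whether crossing it with BB can produce every observed child phenotype.
  AA → possible child types {AB} ✓
  AB → possible child types {B, AB} ✓
  AO → possible child types {B, AB} ✓
  BB → possible child types {B} ✗
  BO → possible child types {B} ✗
  OO → possible child types {B} ✗

AA, AB, AO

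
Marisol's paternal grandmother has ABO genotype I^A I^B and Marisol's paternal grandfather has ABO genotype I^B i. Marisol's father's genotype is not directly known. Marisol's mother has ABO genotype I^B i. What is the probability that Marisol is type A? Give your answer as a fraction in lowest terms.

1/8

Marisol's father's ABO genotype from I^A I^B × I^B i: 1/4 I^A I^B, 1/4 I^A i, 1/4 I^B I^B, 1/4 I^B i.
Crossing each possibility with the mother I^B i and summing P(type A): 1/4·1/4 + 1/4·1/4 + 1/4·0 + 1/4·0 = 1/8.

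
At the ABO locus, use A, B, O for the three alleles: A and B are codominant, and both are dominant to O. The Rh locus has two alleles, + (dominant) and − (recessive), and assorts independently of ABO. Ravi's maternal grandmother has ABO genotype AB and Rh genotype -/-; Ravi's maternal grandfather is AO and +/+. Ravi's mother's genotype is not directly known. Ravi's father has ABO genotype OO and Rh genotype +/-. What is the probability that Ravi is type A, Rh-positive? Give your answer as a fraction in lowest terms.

Ravi's mother's ABO genotype from AB × AO: 1/4 AA, 1/4 AB, 1/4 AO, 1/4 BO.
Crossing each possibility with the father OO and summing P(type A): 1/4·1 + 1/4·1/2 + 1/4·1/2 + 1/4·0 = 1/2.
Similarly for Rh via the mother's Rh distribution: P(Rh+) = 3/4.
Independent loci: 1/2 × 3/4 = 3/8.

3/8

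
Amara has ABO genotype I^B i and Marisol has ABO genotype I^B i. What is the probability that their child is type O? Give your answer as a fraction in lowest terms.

ABO cross I^B i × I^B i → offspring phenotypes: 1/4 O, 3/4 B.
So P(type O) = 1/4.

1/4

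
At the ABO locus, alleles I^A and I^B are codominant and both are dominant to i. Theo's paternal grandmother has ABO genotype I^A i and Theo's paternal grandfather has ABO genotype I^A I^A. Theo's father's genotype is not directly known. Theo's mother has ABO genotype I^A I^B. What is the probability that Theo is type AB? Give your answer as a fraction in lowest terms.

Theo's father's ABO genotype from I^A i × I^A I^A: 1/2 I^A I^A, 1/2 I^A i.
Crossing each possibility with the mother I^A I^B and summing P(type AB): 1/2·1/2 + 1/2·1/4 = 3/8.

3/8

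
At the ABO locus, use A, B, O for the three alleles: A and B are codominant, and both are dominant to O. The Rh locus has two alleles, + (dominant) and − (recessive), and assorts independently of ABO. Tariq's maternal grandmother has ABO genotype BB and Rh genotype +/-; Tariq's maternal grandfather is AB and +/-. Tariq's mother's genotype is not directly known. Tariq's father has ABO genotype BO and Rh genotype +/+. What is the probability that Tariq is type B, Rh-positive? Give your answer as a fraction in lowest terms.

Tariq's mother's ABO genotype from BB × AB: 1/2 AB, 1/2 BB.
Crossing each possibility with the father BO and summing P(type B): 1/2·1/2 + 1/2·1 = 3/4.
Similarly for Rh via the mother's Rh distribution: P(Rh+) = 1.
Independent loci: 3/4 × 1 = 3/4.

3/4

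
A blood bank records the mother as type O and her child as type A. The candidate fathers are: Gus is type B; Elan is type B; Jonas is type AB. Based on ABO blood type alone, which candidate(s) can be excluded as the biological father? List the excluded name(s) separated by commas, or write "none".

Gus, Elan

A candidate is excluded only if no genotype consistent with his phenotype could produce a type A child with a type O mother.
Gus (type B): no genotype consistent with that phenotype can produce a type-A child with a type-O mother.
Elan (type B): no genotype consistent with that phenotype can produce a type-A child with a type-O mother.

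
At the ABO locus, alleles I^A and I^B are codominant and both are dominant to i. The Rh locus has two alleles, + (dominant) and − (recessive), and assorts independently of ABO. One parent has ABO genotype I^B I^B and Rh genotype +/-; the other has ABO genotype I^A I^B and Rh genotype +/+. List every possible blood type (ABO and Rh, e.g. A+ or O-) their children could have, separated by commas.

B+, AB+

Gametes from I^B I^B × I^A I^B give offspring ABO genotypes I^A I^B, I^B I^B, i.e. phenotypes B, AB.
Rh cross +/- × +/+ → phenotypes Rh+.
Combining independently: B+, AB+.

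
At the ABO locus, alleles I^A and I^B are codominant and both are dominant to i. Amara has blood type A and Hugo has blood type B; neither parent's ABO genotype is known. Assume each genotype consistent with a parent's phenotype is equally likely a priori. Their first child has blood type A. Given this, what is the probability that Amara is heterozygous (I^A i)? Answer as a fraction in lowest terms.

1/3

Possible genotypes: Amara ∈ {I^A I^A, I^A i}; Hugo ∈ {I^B I^B, I^B i}.
Weight each parental genotype pair by prior × P(type-A child):
  I^A I^A × I^B i: posterior weight 2/3.
  I^A i × I^B i: posterior weight 1/3.
Sum the posterior weight over pairs where Amara is I^A i: 1/3.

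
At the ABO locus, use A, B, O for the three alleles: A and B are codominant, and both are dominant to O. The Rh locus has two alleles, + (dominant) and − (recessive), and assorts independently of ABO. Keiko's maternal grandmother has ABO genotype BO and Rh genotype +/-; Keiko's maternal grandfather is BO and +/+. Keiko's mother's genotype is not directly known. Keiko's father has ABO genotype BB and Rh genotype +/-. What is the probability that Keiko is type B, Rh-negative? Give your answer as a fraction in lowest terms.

1/8

Keiko's mother's ABO genotype from BO × BO: 1/4 BB, 1/2 BO, 1/4 OO.
Crossing each possibility with the father BB and summing P(type B): 1/4·1 + 1/2·1 + 1/4·1 = 1.
Similarly for Rh via the mother's Rh distribution: P(Rh-) = 1/8.
Independent loci: 1 × 1/8 = 1/8.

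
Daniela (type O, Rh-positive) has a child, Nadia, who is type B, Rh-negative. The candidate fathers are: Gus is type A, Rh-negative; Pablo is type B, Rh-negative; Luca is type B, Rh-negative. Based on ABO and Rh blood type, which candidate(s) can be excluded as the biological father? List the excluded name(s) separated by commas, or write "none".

Gus

A candidate is excluded only if no genotype consistent with his phenotype could produce a type B, Rh-negative child with a type O, Rh-positive mother.
Gus (type A, Rh-): no genotype consistent with that phenotype can produce a type-B Rh- child with a type-O mother.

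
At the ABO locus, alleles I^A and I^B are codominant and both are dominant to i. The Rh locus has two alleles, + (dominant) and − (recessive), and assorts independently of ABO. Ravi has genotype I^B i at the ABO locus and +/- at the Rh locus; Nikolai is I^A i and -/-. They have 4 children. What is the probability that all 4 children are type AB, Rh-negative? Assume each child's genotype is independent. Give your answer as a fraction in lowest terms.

1/4096

ABO cross I^B i × I^A i → 1/4 O, 1/4 A, 1/4 B, 1/4 AB.
Rh cross +/- × -/- → 1/2 Rh+, 1/2 Rh-; so P(type AB, Rh-negative) = 1/4 × 1/2 = 1/8 per child.
All 4 independent: (1/8)^4 = 1/4096.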